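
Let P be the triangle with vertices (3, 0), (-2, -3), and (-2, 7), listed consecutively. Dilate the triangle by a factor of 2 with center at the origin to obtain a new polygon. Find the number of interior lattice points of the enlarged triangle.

89

The shoelace formula gives twice the area as |[3·(-3) − (-2)·0] + [(-2)·7 − (-2)·(-3)] + [(-2)·0 − 3·7]| = 50, so the area is 25.
Along each edge there are gcd(|Δx|,|Δy|)+1 lattice points, so counting each shared vertex once the boundary has gcd(5,3) + gcd(0,10) + gcd(5,7) = 1+10+1 = 12.
Scaling by 2 multiplies the area by 2² = 4 (so the new area is 100) and multiplies the boundary lattice-point count by 2, giving 24.
By Pick's theorem, the interior count of the dilated polygon is 100 − 24/2 + 1 = 89.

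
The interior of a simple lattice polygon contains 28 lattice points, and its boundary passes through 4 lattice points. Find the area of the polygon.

Pick's theorem states A = I + B/2 − 1, so A = 28 + 4/2 − 1 = 29.

29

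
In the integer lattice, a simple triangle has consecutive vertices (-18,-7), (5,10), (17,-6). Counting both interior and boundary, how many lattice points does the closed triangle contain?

290

By the shoelace formula, twice the signed area is |((-18)·10 − 5·(-7)) + (5·(-6) − 17·10) + (17·(-7) − (-18)·(-6))| = 572, so the area is 286.
Summing gcd(|Δx|,|Δy|) over the edges gives the boundary count: gcd(23,17) + gcd(12,16) + gcd(35,1) = 1+4+1 = 6.
Pick's theorem gives I = A − B/2 + 1 = 286 − 6/2 + 1 = 284, so the closed region contains I + B = 284 + 6 = 290 lattice points.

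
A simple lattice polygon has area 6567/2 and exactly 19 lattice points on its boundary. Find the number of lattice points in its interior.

From Pick's theorem, I = A − B/2 + 1 = 6567/2 − 19/2 + 1 = 3275.

3275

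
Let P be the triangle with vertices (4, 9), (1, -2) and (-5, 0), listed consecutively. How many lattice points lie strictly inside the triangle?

The shoelace formula gives twice the area as |[4·(-2) − 1·9] + [1·0 − (-5)·(-2)] + [(-5)·9 − 4·0]| = 72, so the area is 36.
Summing gcd(|Δx|,|Δy|) over the edges gives the boundary count: gcd(3,11) + gcd(6,2) + gcd(9,9) = 1+2+9 = 12.
Pick's theorem gives I = A − B/2 + 1 = 36 − 12/2 + 1 = 31.

31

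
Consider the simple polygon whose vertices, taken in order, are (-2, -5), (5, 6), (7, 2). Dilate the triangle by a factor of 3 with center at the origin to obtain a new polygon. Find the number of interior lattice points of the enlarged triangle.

Using the shoelace formula, 2A = |[(-2)·6 − 5·(-5)] + [5·2 − 7·6] + [7·(-5) − (-2)·2]| = 50, so the area is 25.
Along each edge there are gcd(|Δx|,|Δy|)+1 lattice points, so counting each shared vertex once the boundary has gcd(7,11) + gcd(2,4) + gcd(9,7) = 1+2+1 = 4.
Scaling by 3 multiplies the area by 3² = 9 (so the new area is 225) and multiplies the boundary lattice-point count by 3, giving 12.
By Pick's theorem, the interior count of the dilated polygon is 225 − 12/2 + 1 = 220.

220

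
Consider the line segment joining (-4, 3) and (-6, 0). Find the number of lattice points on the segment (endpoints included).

2

The number of lattice points on a segment between lattice points is gcd(|Δx|,|Δy|) + 1 = gcd(2,3) + 1 = 1 + 1 = 2.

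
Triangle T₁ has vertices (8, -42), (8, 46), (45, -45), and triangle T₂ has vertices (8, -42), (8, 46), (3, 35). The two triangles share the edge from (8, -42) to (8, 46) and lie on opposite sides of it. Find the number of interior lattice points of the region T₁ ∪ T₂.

The union is the simple quadrilateral with vertices (8, -42), (45, -45), (8, 46), (3, 35) in order.
By the shoelace formula, twice the signed area is |[8·(-45) − 45·(-42)] + [45·46 − 8·(-45)] + [8·35 − 3·46] + [3·(-42) − 8·35]| = 3696, so the area is 1848.
Along each edge there are gcd(|Δx|,|Δy|)+1 lattice points, so counting each shared vertex once the boundary has gcd(37,3) + gcd(37,91) + gcd(5,11) + gcd(5,77) = 1+1+1+1 = 4.
By Pick's theorem I = A − B/2 + 1 = 1848 − 4/2 + 1 = 1847.

1847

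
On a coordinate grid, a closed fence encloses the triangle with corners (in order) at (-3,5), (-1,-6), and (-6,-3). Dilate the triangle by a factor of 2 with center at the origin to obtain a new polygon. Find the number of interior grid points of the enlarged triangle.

96

The shoelace formula gives twice the area as |[(-3)·(-6) − (-1)·5] + [(-1)·(-3) − (-6)·(-6)] + [(-6)·5 − (-3)·(-3)]| = 49, so the area is 24.5.
The number of boundary lattice points is Σ gcd(|Δx|,|Δy|) = gcd(2,11) + gcd(5,3) + gcd(3,8) = 1+1+1 = 3.
Scaling by 2 multiplies the area by 2² = 4 (so the new area is 98) and multiplies the boundary lattice-point count by 2, giving 6.
By Pick's theorem, the interior count of the dilated polygon is 98 − 6/2 + 1 = 96.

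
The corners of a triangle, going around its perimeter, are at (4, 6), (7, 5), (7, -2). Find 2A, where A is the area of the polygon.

21

By the shoelace formula, twice the signed area is |(4·5 − 7·6) + (7·(-2) − 7·5) + (7·6 − 4·(-2))| = 21, so the area is 10.5.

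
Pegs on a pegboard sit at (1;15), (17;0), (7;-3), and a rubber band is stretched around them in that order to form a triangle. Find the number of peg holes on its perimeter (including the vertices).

Summing gcd(|Δx|,|Δy|) over the edges gives the boundary count: gcd(16,15) + gcd(10,3) + gcd(6,18) = 1+1+6 = 8.

8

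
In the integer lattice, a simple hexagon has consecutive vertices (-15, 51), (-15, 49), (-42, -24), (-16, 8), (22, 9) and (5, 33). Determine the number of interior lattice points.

1416

The shoelace formula gives twice the area as |((-15)·49 − (-15)·51) + ((-15)·(-24) − (-42)·49) + ((-42)·8 − (-16)·(-24)) + ((-16)·9 − 22·8) + (22·33 − 5·9) + (5·51 − (-15)·33)| = 2839, so the area is 2839/2.
Along each edge there are gcd(|Δx|,|Δy|)+1 lattice points, so counting each shared vertex once the boundary has gcd(0,2) + gcd(27,73) + gcd(26,32) + gcd(38,1) + gcd(17,24) + gcd(20,18) = 2+1+2+1+1+2 = 9.
By Pick's theorem A = I + B/2 − 1, so I = 2839/2 − 9/2 + 1 = 1416.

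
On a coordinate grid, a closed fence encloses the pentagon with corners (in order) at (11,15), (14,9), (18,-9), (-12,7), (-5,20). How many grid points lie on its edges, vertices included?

9

The number of boundary lattice points is Σ gcd(|Δx|,|Δy|) = gcd(3,6) + gcd(4,18) + gcd(30,16) + gcd(7,13) + gcd(16,5) = 3+2+2+1+1 = 9.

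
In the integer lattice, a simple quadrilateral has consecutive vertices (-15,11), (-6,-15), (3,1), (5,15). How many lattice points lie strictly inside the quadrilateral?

322

Using the shoelace formula, 2A = |[(-15)·(-15) − (-6)·11] + [(-6)·1 − 3·(-15)] + [3·15 − 5·1] + [5·11 − (-15)·15]| = 650, so the area is 325.
The number of boundary lattice points is Σ gcd(|Δx|,|Δy|) = gcd(9,26) + gcd(9,16) + gcd(2,14) + gcd(20,4) = 1+1+2+4 = 8.
Pick's theorem gives I = A − B/2 + 1 = 325 − 8/2 + 1 = 322.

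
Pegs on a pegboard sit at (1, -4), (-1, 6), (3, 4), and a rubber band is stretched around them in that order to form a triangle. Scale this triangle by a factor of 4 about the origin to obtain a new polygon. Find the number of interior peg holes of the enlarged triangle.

277

The shoelace formula gives twice the area as |[1·6 − (-1)·(-4)] + [(-1)·4 − 3·6] + [3·(-4) − 1·4]| = 36, so the area is 18.
Summing gcd(|Δx|,|Δy|) over the edges gives the boundary count: gcd(2,10) + gcd(4,2) + gcd(2,8) = 2+2+2 = 6.
Scaling by 4 multiplies the area by 4² = 16 (so the new area is 288) and multiplies the boundary lattice-point count by 4, giving 24.
By Pick's theorem, the interior count of the dilated polygon is 288 − 24/2 + 1 = 277.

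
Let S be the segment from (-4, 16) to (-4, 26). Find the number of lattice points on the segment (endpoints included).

11

The number of lattice points on a segment between lattice points is gcd(|Δx|,|Δy|) + 1 = gcd(0,10) + 1 = 10 + 1 = 11.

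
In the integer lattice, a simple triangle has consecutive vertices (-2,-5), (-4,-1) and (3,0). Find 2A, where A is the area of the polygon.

30

Using the shoelace formula, 2A = |[(-2)·(-1) − (-4)·(-5)] + [(-4)·0 − 3·(-1)] + [3·(-5) − (-2)·0]| = 30, so the area is 15.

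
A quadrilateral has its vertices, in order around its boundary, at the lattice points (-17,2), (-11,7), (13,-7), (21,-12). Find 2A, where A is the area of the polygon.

282

Using the shoelace formula, 2A = |((-17)·7 − (-11)·2) + ((-11)·(-7) − 13·7) + (13·(-12) − 21·(-7)) + (21·2 − (-17)·(-12))| = 282, so the area is 141.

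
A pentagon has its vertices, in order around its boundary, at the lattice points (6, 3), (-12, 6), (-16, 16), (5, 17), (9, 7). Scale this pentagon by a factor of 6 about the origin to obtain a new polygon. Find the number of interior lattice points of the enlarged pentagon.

9136

By the shoelace formula, twice the signed area is |(6·6 − (-12)·3) + ((-12)·16 − (-16)·6) + ((-16)·17 − 5·16) + (5·7 − 9·17) + (9·3 − 6·7)| = 509, so the area is 254.5.
Summing gcd(|Δx|,|Δy|) over the edges gives the boundary count: gcd(18,3) + gcd(4,10) + gcd(21,1) + gcd(4,10) + gcd(3,4) = 3+2+1+2+1 = 9.
Scaling by 6 multiplies the area by 6² = 36 (so the new area is 9162) and multiplies the boundary lattice-point count by 6, giving 54.
By Pick's theorem, the interior count of the dilated polygon is 9162 − 54/2 + 1 = 9136.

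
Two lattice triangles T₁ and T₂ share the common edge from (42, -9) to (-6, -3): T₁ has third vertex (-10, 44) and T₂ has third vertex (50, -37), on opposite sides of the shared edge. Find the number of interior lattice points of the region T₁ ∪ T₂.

1761

The union is the simple quadrilateral with vertices (42, -9), (-10, 44), (-6, -3), (50, -37) in order.
By the shoelace formula, twice the signed area is |(42·44 − (-10)·(-9)) + ((-10)·(-3) − (-6)·44) + ((-6)·(-37) − 50·(-3)) + (50·(-9) − 42·(-37))| = 3528, so the area is 1764.
The number of boundary lattice points is Σ gcd(|Δx|,|Δy|) = gcd(52,53) + gcd(4,47) + gcd(56,34) + gcd(8,28) = 1+1+2+4 = 8.
By Pick's theorem I = A − B/2 + 1 = 1764 − 8/2 + 1 = 1761.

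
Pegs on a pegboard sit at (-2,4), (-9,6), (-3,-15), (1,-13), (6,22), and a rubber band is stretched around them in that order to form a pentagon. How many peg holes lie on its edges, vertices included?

13

The number of boundary lattice points is Σ gcd(|Δx|,|Δy|) = gcd(7,2) + gcd(6,21) + gcd(4,2) + gcd(5,35) + gcd(8,18) = 1+3+2+5+2 = 13.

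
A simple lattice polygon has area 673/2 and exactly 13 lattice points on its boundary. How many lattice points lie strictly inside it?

331

Pick's theorem A = I + B/2 − 1 rearranges to I = A − B/2 + 1 = 673/2 − 13/2 + 1 = 331.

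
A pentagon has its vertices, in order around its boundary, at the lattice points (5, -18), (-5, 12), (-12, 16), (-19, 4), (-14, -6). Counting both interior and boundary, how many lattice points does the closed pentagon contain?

381

The shoelace formula gives twice the area as |(5·12 − (-5)·(-18)) + ((-5)·16 − (-12)·12) + ((-12)·4 − (-19)·16) + ((-19)·(-6) − (-14)·4) + ((-14)·(-18) − 5·(-6))| = 742, so the area is 371.
The number of boundary lattice points is Σ gcd(|Δx|,|Δy|) = gcd(10,30) + gcd(7,4) + gcd(7,12) + gcd(5,10) + gcd(19,12) = 10+1+1+5+1 = 18.
Pick's theorem gives I = A − B/2 + 1 = 371 − 18/2 + 1 = 363, so the closed region contains I + B = 363 + 18 = 381 lattice points.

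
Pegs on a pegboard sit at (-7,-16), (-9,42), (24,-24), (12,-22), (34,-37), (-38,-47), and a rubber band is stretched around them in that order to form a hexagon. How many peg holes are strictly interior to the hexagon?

1911

Using the shoelace formula, 2A = |((-7)·42 − (-9)·(-16)) + ((-9)·(-24) − 24·42) + (24·(-22) − 12·(-24)) + (12·(-37) − 34·(-22)) + (34·(-47) − (-38)·(-37)) + ((-38)·(-16) − (-7)·(-47))| = 3891, so the area is 1945.5.
The number of boundary lattice points is Σ gcd(|Δx|,|Δy|) = gcd(2,58) + gcd(33,66) + gcd(12,2) + gcd(22,15) + gcd(72,10) + gcd(31,31) = 2+33+2+1+2+31 = 71.
By Pick's theorem A = I + B/2 − 1, so I = 1945.5 − 71/2 + 1 = 1911.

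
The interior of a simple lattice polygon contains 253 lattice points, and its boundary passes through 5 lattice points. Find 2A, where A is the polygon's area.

By Pick's theorem, A = I + B/2 − 1 = 253 + 5/2 − 1 = 509/2.
Hence 2A = 509.

509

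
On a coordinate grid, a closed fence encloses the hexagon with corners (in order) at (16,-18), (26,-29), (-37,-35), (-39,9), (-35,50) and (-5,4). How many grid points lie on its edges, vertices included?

10

Along each edge there are gcd(|Δx|,|Δy|)+1 lattice points, so counting each shared vertex once the boundary has gcd(10,11) + gcd(63,6) + gcd(2,44) + gcd(4,41) + gcd(30,46) + gcd(21,22) = 1+3+2+1+2+1 = 10.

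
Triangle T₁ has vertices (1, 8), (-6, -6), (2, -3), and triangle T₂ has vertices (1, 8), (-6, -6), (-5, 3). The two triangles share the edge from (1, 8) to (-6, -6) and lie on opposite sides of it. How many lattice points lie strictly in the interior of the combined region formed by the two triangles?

69

The union is the simple quadrilateral with vertices (1, 8), (2, -3), (-6, -6), (-5, 3) in order.
Using the shoelace formula, 2A = |[1·(-3) − 2·8] + [2·(-6) − (-6)·(-3)] + [(-6)·3 − (-5)·(-6)] + [(-5)·8 − 1·3]| = 140, so the area is 70.
Summing gcd(|Δx|,|Δy|) over the edges gives the boundary count: gcd(1,11) + gcd(8,3) + gcd(1,9) + gcd(6,5) = 1+1+1+1 = 4.
By Pick's theorem I = A − B/2 + 1 = 70 − 4/2 + 1 = 69.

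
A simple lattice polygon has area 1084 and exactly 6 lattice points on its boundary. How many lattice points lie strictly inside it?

Pick's theorem A = I + B/2 − 1 rearranges to I = A − B/2 + 1 = 1084 − 6/2 + 1 = 1082.

1082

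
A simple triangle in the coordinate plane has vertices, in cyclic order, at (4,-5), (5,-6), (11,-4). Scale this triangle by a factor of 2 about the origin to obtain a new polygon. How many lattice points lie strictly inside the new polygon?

13

The shoelace formula gives twice the area as |[4·(-6) − 5·(-5)] + [5·(-4) − 11·(-6)] + [11·(-5) − 4·(-4)]| = 8, so the area is 4.
Along each edge there are gcd(|Δx|,|Δy|)+1 lattice points, so counting each shared vertex once the boundary has gcd(1,1) + gcd(6,2) + gcd(7,1) = 1+2+1 = 4.
Scaling by 2 multiplies the area by 2² = 4 (so the new area is 16) and multiplies the boundary lattice-point count by 2, giving 8.
By Pick's theorem, the interior count of the dilated polygon is 16 − 8/2 + 1 = 13.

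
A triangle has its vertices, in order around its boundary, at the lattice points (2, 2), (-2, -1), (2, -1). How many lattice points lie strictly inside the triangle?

3

By the shoelace formula, twice the signed area is |(2·(-1) − (-2)·2) + ((-2)·(-1) − 2·(-1)) + (2·2 − 2·(-1))| = 12, so the area is 6.
Summing gcd(|Δx|,|Δy|) over the edges gives the boundary count: gcd(4,3) + gcd(4,0) + gcd(0,3) = 1+4+3 = 8.
By Pick's theorem A = I + B/2 − 1, so I = 6 − 8/2 + 1 = 3.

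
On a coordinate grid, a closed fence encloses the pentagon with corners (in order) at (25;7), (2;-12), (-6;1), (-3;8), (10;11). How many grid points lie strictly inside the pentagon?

372

The shoelace formula gives twice the area as |(25·(-12) − 2·7) + (2·1 − (-6)·(-12)) + ((-6)·8 − (-3)·1) + ((-3)·11 − 10·8) + (10·7 − 25·11)| = 747, so the area is 747/2.
Summing gcd(|Δx|,|Δy|) over the edges gives the boundary count: gcd(23,19) + gcd(8,13) + gcd(3,7) + gcd(13,3) + gcd(15,4) = 1+1+1+1+1 = 5.
By Pick's theorem A = I + B/2 − 1, so I = 747/2 − 5/2 + 1 = 372.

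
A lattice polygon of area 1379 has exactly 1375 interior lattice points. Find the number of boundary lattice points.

Pick's theorem gives A = I + B/2 − 1, so B = 2(A − I + 1) = 2(1379 − 1375 + 1) = 10.

10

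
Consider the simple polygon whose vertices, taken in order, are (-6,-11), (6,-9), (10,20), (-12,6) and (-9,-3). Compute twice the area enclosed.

801

Using the shoelace formula, 2A = |((-6)·(-9) − 6·(-11)) + (6·20 − 10·(-9)) + (10·6 − (-12)·20) + ((-12)·(-3) − (-9)·6) + ((-9)·(-11) − (-6)·(-3))| = 801, so the area is 400.5.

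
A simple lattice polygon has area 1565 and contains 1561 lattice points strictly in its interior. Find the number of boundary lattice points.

Pick's theorem gives A = I + B/2 − 1, so B = 2(A − I + 1) = 2(1565 − 1561 + 1) = 10.

10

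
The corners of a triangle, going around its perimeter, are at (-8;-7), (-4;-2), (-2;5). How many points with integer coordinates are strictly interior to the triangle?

6

By the shoelace formula, twice the signed area is |[(-8)·(-2) − (-4)·(-7)] + [(-4)·5 − (-2)·(-2)] + [(-2)·(-7) − (-8)·5]| = 18, so the area is 9.
Along each edge there are gcd(|Δx|,|Δy|)+1 lattice points, so counting each shared vertex once the boundary has gcd(4,5) + gcd(2,7) + gcd(6,12) = 1+1+6 = 8.
By Pick's theorem A = I + B/2 − 1, so I = 9 − 8/2 + 1 = 6.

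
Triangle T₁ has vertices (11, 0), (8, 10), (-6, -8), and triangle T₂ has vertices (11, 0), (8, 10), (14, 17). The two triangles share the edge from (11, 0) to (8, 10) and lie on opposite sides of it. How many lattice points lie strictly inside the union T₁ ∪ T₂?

The union is the simple quadrilateral with vertices (11, 0), (-6, -8), (8, 10), (14, 17) in order.
Using the shoelace formula, 2A = |(11·(-8) − (-6)·0) + ((-6)·10 − 8·(-8)) + (8·17 − 14·10) + (14·0 − 11·17)| = 275, so the area is 275/2.
The number of boundary lattice points is Σ gcd(|Δx|,|Δy|) = gcd(17,8) + gcd(14,18) + gcd(6,7) + gcd(3,17) = 1+2+1+1 = 5.
By Pick's theorem I = A − B/2 + 1 = 275/2 − 5/2 + 1 = 136.

136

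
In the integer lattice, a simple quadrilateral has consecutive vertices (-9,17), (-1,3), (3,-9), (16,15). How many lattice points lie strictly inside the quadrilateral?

290

Using the shoelace formula, 2A = |((-9)·3 − (-1)·17) + ((-1)·(-9) − 3·3) + (3·15 − 16·(-9)) + (16·17 − (-9)·15)| = 586, so the area is 293.
Along each edge there are gcd(|Δx|,|Δy|)+1 lattice points, so counting each shared vertex once the boundary has gcd(8,14) + gcd(4,12) + gcd(13,24) + gcd(25,2) = 2+4+1+1 = 8.
By Pick's theorem A = I + B/2 − 1, so I = 293 − 8/2 + 1 = 290.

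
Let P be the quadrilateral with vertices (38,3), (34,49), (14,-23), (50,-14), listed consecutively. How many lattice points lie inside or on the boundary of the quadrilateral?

The shoelace formula gives twice the area as |(38·49 − 34·3) + (34·(-23) − 14·49) + (14·(-14) − 50·(-23)) + (50·3 − 38·(-14))| = 1928, so the area is 964.
Summing gcd(|Δx|,|Δy|) over the edges gives the boundary count: gcd(4,46) + gcd(20,72) + gcd(36,9) + gcd(12,17) = 2+4+9+1 = 16.
Pick's theorem gives I = A − B/2 + 1 = 964 − 16/2 + 1 = 957, so the closed region contains I + B = 957 + 16 = 973 lattice points.

973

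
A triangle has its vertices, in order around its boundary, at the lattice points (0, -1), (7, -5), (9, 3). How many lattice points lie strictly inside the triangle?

Using the shoelace formula, 2A = |[0·(-5) − 7·(-1)] + [7·3 − 9·(-5)] + [9·(-1) − 0·3]| = 64, so the area is 32.
The number of boundary lattice points is Σ gcd(|Δx|,|Δy|) = gcd(7,4) + gcd(2,8) + gcd(9,4) = 1+2+1 = 4.
By Pick's theorem A = I + B/2 − 1, so I = 32 − 4/2 + 1 = 31.

31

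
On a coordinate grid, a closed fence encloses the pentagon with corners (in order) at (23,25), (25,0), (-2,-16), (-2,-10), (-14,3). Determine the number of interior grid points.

The shoelace formula gives twice the area as |[23·0 − 25·25] + [25·(-16) − (-2)·0] + [(-2)·(-10) − (-2)·(-16)] + [(-2)·3 − (-14)·(-10)] + [(-14)·25 − 23·3]| = 1602, so the area is 801.
Along each edge there are gcd(|Δx|,|Δy|)+1 lattice points, so counting each shared vertex once the boundary has gcd(2,25) + gcd(27,16) + gcd(0,6) + gcd(12,13) + gcd(37,22) = 1+1+6+1+1 = 10.
Pick's theorem gives I = A − B/2 + 1 = 801 − 10/2 + 1 = 797.

797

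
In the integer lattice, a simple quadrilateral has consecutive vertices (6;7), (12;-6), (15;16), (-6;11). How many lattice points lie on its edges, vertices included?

7

Along each edge there are gcd(|Δx|,|Δy|)+1 lattice points, so counting each shared vertex once the boundary has gcd(6,13) + gcd(3,22) + gcd(21,5) + gcd(12,4) = 1+1+1+4 = 7.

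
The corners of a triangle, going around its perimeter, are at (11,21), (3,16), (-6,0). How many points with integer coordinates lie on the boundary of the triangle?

3

Summing gcd(|Δx|,|Δy|) over the edges gives the boundary count: gcd(8,5) + gcd(9,16) + gcd(17,21) = 1+1+1 = 3.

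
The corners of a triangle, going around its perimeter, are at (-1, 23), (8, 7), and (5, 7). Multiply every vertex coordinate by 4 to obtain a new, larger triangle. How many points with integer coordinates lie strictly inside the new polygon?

373

The shoelace formula gives twice the area as |[(-1)·7 − 8·23] + [8·7 − 5·7] + [5·23 − (-1)·7]| = 48, so the area is 24.
Along each edge there are gcd(|Δx|,|Δy|)+1 lattice points, so counting each shared vertex once the boundary has gcd(9,16) + gcd(3,0) + gcd(6,16) = 1+3+2 = 6.
Scaling by 4 multiplies the area by 4² = 16 (so the new area is 384) and multiplies the boundary lattice-point count by 4, giving 24.
By Pick's theorem, the interior count of the dilated polygon is 384 − 24/2 + 1 = 373.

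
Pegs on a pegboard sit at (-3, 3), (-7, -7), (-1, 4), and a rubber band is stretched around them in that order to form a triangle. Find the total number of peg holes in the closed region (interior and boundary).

Using the shoelace formula, 2A = |[(-3)·(-7) − (-7)·3] + [(-7)·4 − (-1)·(-7)] + [(-1)·3 − (-3)·4]| = 16, so the area is 8.
Along each edge there are gcd(|Δx|,|Δy|)+1 lattice points, so counting each shared vertex once the boundary has gcd(4,10) + gcd(6,11) + gcd(2,1) = 2+1+1 = 4.
Pick's theorem gives I = A − B/2 + 1 = 8 − 4/2 + 1 = 7, so the closed region contains I + B = 7 + 4 = 11 lattice points.

11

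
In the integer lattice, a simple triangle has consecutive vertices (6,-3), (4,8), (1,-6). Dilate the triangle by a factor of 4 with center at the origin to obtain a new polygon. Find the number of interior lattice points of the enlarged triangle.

By the shoelace formula, twice the signed area is |[6·8 − 4·(-3)] + [4·(-6) − 1·8] + [1·(-3) − 6·(-6)]| = 61, so the area is 30.5.
The number of boundary lattice points is Σ gcd(|Δx|,|Δy|) = gcd(2,11) + gcd(3,14) + gcd(5,3) = 1+1+1 = 3.
Scaling by 4 multiplies the area by 4² = 16 (so the new area is 488) and multiplies the boundary lattice-point count by 4, giving 12.
By Pick's theorem, the interior count of the dilated polygon is 488 − 12/2 + 1 = 483.

483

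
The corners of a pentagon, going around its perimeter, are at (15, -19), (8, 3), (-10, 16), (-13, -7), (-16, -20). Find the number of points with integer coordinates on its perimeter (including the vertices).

The number of boundary lattice points is Σ gcd(|Δx|,|Δy|) = gcd(7,22) + gcd(18,13) + gcd(3,23) + gcd(3,13) + gcd(31,1) = 1+1+1+1+1 = 5.

5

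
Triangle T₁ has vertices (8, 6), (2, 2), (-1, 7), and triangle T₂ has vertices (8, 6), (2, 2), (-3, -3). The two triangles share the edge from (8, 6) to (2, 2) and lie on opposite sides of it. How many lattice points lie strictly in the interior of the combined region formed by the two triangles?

The union is the simple quadrilateral with vertices (8, 6), (-1, 7), (2, 2), (-3, -3) in order.
The shoelace formula gives twice the area as |[8·7 − (-1)·6] + [(-1)·2 − 2·7] + [2·(-3) − (-3)·2] + [(-3)·6 − 8·(-3)]| = 52, so the area is 26.
Summing gcd(|Δx|,|Δy|) over the edges gives the boundary count: gcd(9,1) + gcd(3,5) + gcd(5,5) + gcd(11,9) = 1+1+5+1 = 8.
By Pick's theorem I = A − B/2 + 1 = 26 − 8/2 + 1 = 23.

23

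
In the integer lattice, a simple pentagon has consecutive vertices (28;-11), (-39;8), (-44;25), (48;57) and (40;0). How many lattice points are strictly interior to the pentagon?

3625

Using the shoelace formula, 2A = |[28·8 − (-39)·(-11)] + [(-39)·25 − (-44)·8] + [(-44)·57 − 48·25] + [48·0 − 40·57] + [40·(-11) − 28·0]| = 7256, so the area is 3628.
Along each edge there are gcd(|Δx|,|Δy|)+1 lattice points, so counting each shared vertex once the boundary has gcd(67,19) + gcd(5,17) + gcd(92,32) + gcd(8,57) + gcd(12,11) = 1+1+4+1+1 = 8.
By Pick's theorem A = I + B/2 − 1, so I = 3628 − 8/2 + 1 = 3625.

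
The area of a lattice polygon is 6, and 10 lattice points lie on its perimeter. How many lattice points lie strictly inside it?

From Pick's theorem, I = A − B/2 + 1 = 6 − 10/2 + 1 = 2.

2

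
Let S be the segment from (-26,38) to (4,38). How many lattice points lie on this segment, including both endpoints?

31

The number of lattice points on a segment between lattice points is gcd(|Δx|,|Δy|) + 1 = gcd(30,0) + 1 = 30 + 1 = 31.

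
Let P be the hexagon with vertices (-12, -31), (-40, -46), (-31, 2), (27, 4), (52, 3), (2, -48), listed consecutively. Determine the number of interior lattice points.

2816

The shoelace formula gives twice the area as |((-12)·(-46) − (-40)·(-31)) + ((-40)·2 − (-31)·(-46)) + ((-31)·4 − 27·2) + (27·3 − 52·4) + (52·(-48) − 2·3) + (2·(-31) − (-12)·(-48))| = 5639, so the area is 2819.5.
The number of boundary lattice points is Σ gcd(|Δx|,|Δy|) = gcd(28,15) + gcd(9,48) + gcd(58,2) + gcd(25,1) + gcd(50,51) + gcd(14,17) = 1+3+2+1+1+1 = 9.
Pick's theorem gives I = A − B/2 + 1 = 2819.5 − 9/2 + 1 = 2816.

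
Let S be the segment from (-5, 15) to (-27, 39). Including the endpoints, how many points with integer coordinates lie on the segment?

3

The number of lattice points on a segment between lattice points is gcd(|Δx|,|Δy|) + 1 = gcd(22,24) + 1 = 2 + 1 = 3.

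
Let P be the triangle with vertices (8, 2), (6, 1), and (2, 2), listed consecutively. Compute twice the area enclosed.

By the shoelace formula, twice the signed area is |[8·1 − 6·2] + [6·2 − 2·1] + [2·2 − 8·2]| = 6, so the area is 3.

6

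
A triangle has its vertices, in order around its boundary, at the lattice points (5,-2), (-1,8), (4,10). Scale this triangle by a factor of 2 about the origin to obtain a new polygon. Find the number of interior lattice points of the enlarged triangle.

Using the shoelace formula, 2A = |[5·8 − (-1)·(-2)] + [(-1)·10 − 4·8] + [4·(-2) − 5·10]| = 62, so the area is 31.
Summing gcd(|Δx|,|Δy|) over the edges gives the boundary count: gcd(6,10) + gcd(5,2) + gcd(1,12) = 2+1+1 = 4.
Scaling by 2 multiplies the area by 2² = 4 (so the new area is 124) and multiplies the boundary lattice-point count by 2, giving 8.
By Pick's theorem, the interior count of the dilated polygon is 124 − 8/2 + 1 = 121.

121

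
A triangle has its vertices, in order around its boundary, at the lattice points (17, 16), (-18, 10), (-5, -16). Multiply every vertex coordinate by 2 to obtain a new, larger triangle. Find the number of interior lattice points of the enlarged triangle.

1961

By the shoelace formula, twice the signed area is |(17·10 − (-18)·16) + ((-18)·(-16) − (-5)·10) + ((-5)·16 − 17·(-16))| = 988, so the area is 494.
Summing gcd(|Δx|,|Δy|) over the edges gives the boundary count: gcd(35,6) + gcd(13,26) + gcd(22,32) = 1+13+2 = 16.
Scaling by 2 multiplies the area by 2² = 4 (so the new area is 1976) and multiplies the boundary lattice-point count by 2, giving 32.
By Pick's theorem, the interior count of the dilated polygon is 1976 − 32/2 + 1 = 1961.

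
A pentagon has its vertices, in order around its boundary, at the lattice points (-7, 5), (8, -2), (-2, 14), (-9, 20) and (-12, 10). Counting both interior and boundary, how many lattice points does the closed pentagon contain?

170

The shoelace formula gives twice the area as |[(-7)·(-2) − 8·5] + [8·14 − (-2)·(-2)] + [(-2)·20 − (-9)·14] + [(-9)·10 − (-12)·20] + [(-12)·5 − (-7)·10]| = 328, so the area is 164.
Along each edge there are gcd(|Δx|,|Δy|)+1 lattice points, so counting each shared vertex once the boundary has gcd(15,7) + gcd(10,16) + gcd(7,6) + gcd(3,10) + gcd(5,5) = 1+2+1+1+5 = 10.
Pick's theorem gives I = A − B/2 + 1 = 164 − 10/2 + 1 = 160, so the closed region contains I + B = 160 + 10 = 170 lattice points.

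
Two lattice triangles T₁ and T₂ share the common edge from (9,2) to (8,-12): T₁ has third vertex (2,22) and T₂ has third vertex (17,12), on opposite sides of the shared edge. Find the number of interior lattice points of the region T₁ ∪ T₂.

107

The union is the simple quadrilateral with vertices (9,2), (2,22), (8,-12), (17,12) in order.
By the shoelace formula, twice the signed area is |[9·22 − 2·2] + [2·(-12) − 8·22] + [8·12 − 17·(-12)] + [17·2 − 9·12]| = 220, so the area is 110.
Summing gcd(|Δx|,|Δy|) over the edges gives the boundary count: gcd(7,20) + gcd(6,34) + gcd(9,24) + gcd(8,10) = 1+2+3+2 = 8.
By Pick's theorem I = A − B/2 + 1 = 110 − 8/2 + 1 = 107.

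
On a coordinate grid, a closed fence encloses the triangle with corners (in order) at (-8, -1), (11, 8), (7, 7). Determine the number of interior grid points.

The shoelace formula gives twice the area as |((-8)·8 − 11·(-1)) + (11·7 − 7·8) + (7·(-1) − (-8)·7)| = 17, so the area is 8.5.
Along each edge there are gcd(|Δx|,|Δy|)+1 lattice points, so counting each shared vertex once the boundary has gcd(19,9) + gcd(4,1) + gcd(15,8) = 1+1+1 = 3.
Pick's theorem gives I = A − B/2 + 1 = 8.5 − 3/2 + 1 = 8.

8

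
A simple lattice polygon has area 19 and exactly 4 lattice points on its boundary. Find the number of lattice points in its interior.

From Pick's theorem, I = A − B/2 + 1 = 19 − 4/2 + 1 = 18.

18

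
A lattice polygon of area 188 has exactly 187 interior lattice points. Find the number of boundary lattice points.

Pick's theorem gives A = I + B/2 − 1, so B = 2(A − I + 1) = 2(188 − 187 + 1) = 4.

4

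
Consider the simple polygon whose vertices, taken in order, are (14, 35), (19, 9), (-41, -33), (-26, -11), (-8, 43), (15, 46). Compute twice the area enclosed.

By the shoelace formula, twice the signed area is |(14·9 − 19·35) + (19·(-33) − (-41)·9) + ((-41)·(-11) − (-26)·(-33)) + ((-26)·43 − (-8)·(-11)) + ((-8)·46 − 15·43) + (15·35 − 14·46)| = 3542, so the area is 1771.

3542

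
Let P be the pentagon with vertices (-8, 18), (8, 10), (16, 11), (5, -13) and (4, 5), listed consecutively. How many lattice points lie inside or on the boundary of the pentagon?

192

The shoelace formula gives twice the area as |[(-8)·10 − 8·18] + [8·11 − 16·10] + [16·(-13) − 5·11] + [5·5 − 4·(-13)] + [4·18 − (-8)·5]| = 370, so the area is 185.
The number of boundary lattice points is Σ gcd(|Δx|,|Δy|) = gcd(16,8) + gcd(8,1) + gcd(11,24) + gcd(1,18) + gcd(12,13) = 8+1+1+1+1 = 12.
Pick's theorem gives I = A − B/2 + 1 = 185 − 12/2 + 1 = 180, so the closed region contains I + B = 180 + 12 = 192 lattice points.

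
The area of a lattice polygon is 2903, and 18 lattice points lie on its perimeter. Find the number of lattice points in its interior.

From Pick's theorem, I = A − B/2 + 1 = 2903 − 18/2 + 1 = 2895.

2895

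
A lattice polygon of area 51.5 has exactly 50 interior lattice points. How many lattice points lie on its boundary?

Pick's theorem gives A = I + B/2 − 1, so B = 2(A − I + 1) = 2(51.5 − 50 + 1) = 5.

5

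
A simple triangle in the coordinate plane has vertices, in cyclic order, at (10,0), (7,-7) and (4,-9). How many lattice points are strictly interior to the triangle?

Using the shoelace formula, 2A = |(10·(-7) − 7·0) + (7·(-9) − 4·(-7)) + (4·0 − 10·(-9))| = 15, so the area is 15/2.
The number of boundary lattice points is Σ gcd(|Δx|,|Δy|) = gcd(3,7) + gcd(3,2) + gcd(6,9) = 1+1+3 = 5.
Pick's theorem gives I = A − B/2 + 1 = 15/2 − 5/2 + 1 = 6.

6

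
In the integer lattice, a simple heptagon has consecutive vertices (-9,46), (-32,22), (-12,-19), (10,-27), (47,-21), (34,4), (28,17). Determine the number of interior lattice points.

By the shoelace formula, twice the signed area is |((-9)·22 − (-32)·46) + ((-32)·(-19) − (-12)·22) + ((-12)·(-27) − 10·(-19)) + (10·(-21) − 47·(-27)) + (47·4 − 34·(-21)) + (34·17 − 28·4) + (28·46 − (-9)·17)| = 6528, so the area is 3264.
The number of boundary lattice points is Σ gcd(|Δx|,|Δy|) = gcd(23,24) + gcd(20,41) + gcd(22,8) + gcd(37,6) + gcd(13,25) + gcd(6,13) + gcd(37,29) = 1+1+2+1+1+1+1 = 8.
Pick's theorem gives I = A − B/2 + 1 = 3264 − 8/2 + 1 = 3261.

3261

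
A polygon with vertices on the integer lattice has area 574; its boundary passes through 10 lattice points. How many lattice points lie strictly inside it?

Pick's theorem A = I + B/2 − 1 rearranges to I = A − B/2 + 1 = 574 − 10/2 + 1 = 570.

570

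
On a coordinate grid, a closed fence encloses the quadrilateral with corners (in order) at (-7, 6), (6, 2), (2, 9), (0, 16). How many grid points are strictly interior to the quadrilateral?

Using the shoelace formula, 2A = |[(-7)·2 − 6·6] + [6·9 − 2·2] + [2·16 − 0·9] + [0·6 − (-7)·16]| = 144, so the area is 72.
The number of boundary lattice points is Σ gcd(|Δx|,|Δy|) = gcd(13,4) + gcd(4,7) + gcd(2,7) + gcd(7,10) = 1+1+1+1 = 4.
Pick's theorem gives I = A − B/2 + 1 = 72 − 4/2 + 1 = 71.

71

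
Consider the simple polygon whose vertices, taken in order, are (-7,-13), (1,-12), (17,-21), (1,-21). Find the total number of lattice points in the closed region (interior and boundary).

122

The shoelace formula gives twice the area as |[(-7)·(-12) − 1·(-13)] + [1·(-21) − 17·(-12)] + [17·(-21) − 1·(-21)] + [1·(-13) − (-7)·(-21)]| = 216, so the area is 108.
The number of boundary lattice points is Σ gcd(|Δx|,|Δy|) = gcd(8,1) + gcd(16,9) + gcd(16,0) + gcd(8,8) = 1+1+16+8 = 26.
Pick's theorem gives I = A − B/2 + 1 = 108 − 26/2 + 1 = 96, so the closed region contains I + B = 96 + 26 = 122 lattice points.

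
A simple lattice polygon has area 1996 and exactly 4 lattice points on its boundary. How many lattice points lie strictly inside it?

1995

Pick's theorem A = I + B/2 − 1 rearranges to I = A − B/2 + 1 = 1996 − 4/2 + 1 = 1995.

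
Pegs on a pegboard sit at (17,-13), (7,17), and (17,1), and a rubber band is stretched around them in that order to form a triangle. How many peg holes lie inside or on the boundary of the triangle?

By the shoelace formula, twice the signed area is |(17·17 − 7·(-13)) + (7·1 − 17·17) + (17·(-13) − 17·1)| = 140, so the area is 70.
Along each edge there are gcd(|Δx|,|Δy|)+1 lattice points, so counting each shared vertex once the boundary has gcd(10,30) + gcd(10,16) + gcd(0,14) = 10+2+14 = 26.
Pick's theorem gives I = A − B/2 + 1 = 70 − 26/2 + 1 = 58, so the closed region contains I + B = 58 + 26 = 84 lattice points.

84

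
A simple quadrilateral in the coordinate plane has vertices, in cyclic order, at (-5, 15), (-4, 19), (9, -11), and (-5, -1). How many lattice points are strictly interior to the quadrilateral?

The shoelace formula gives twice the area as |((-5)·19 − (-4)·15) + ((-4)·(-11) − 9·19) + (9·(-1) − (-5)·(-11)) + ((-5)·15 − (-5)·(-1))| = 306, so the area is 153.
Along each edge there are gcd(|Δx|,|Δy|)+1 lattice points, so counting each shared vertex once the boundary has gcd(1,4) + gcd(13,30) + gcd(14,10) + gcd(0,16) = 1+1+2+16 = 20.
Pick's theorem gives I = A − B/2 + 1 = 153 − 20/2 + 1 = 144.

144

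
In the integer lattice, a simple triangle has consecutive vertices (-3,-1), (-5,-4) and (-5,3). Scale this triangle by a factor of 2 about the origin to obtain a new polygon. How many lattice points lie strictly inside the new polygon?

The shoelace formula gives twice the area as |[(-3)·(-4) − (-5)·(-1)] + [(-5)·3 − (-5)·(-4)] + [(-5)·(-1) − (-3)·3]| = 14, so the area is 7.
Along each edge there are gcd(|Δx|,|Δy|)+1 lattice points, so counting each shared vertex once the boundary has gcd(2,3) + gcd(0,7) + gcd(2,4) = 1+7+2 = 10.
Scaling by 2 multiplies the area by 2² = 4 (so the new area is 28) and multiplies the boundary lattice-point count by 2, giving 20.
By Pick's theorem, the interior count of the dilated polygon is 28 − 20/2 + 1 = 19.

19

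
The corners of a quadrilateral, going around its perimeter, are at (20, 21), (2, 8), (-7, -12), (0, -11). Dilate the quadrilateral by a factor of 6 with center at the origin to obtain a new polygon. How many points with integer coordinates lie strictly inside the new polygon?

Using the shoelace formula, 2A = |[20·8 − 2·21] + [2·(-12) − (-7)·8] + [(-7)·(-11) − 0·(-12)] + [0·21 − 20·(-11)]| = 447, so the area is 223.5.
The number of boundary lattice points is Σ gcd(|Δx|,|Δy|) = gcd(18,13) + gcd(9,20) + gcd(7,1) + gcd(20,32) = 1+1+1+4 = 7.
Scaling by 6 multiplies the area by 6² = 36 (so the new area is 8046) and multiplies the boundary lattice-point count by 6, giving 42.
By Pick's theorem, the interior count of the dilated polygon is 8046 − 42/2 + 1 = 8026.

8026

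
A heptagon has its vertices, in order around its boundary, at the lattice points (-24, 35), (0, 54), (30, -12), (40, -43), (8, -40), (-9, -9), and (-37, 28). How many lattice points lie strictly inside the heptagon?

The shoelace formula gives twice the area as |[(-24)·54 − 0·35] + [0·(-12) − 30·54] + [30·(-43) − 40·(-12)] + [40·(-40) − 8·(-43)] + [8·(-9) − (-9)·(-40)] + [(-9)·28 − (-37)·(-9)] + [(-37)·35 − (-24)·28]| = 6622, so the area is 3311.
Summing gcd(|Δx|,|Δy|) over the edges gives the boundary count: gcd(24,19) + gcd(30,66) + gcd(10,31) + gcd(32,3) + gcd(17,31) + gcd(28,37) + gcd(13,7) = 1+6+1+1+1+1+1 = 12.
By Pick's theorem A = I + B/2 − 1, so I = 3311 − 12/2 + 1 = 3306.

3306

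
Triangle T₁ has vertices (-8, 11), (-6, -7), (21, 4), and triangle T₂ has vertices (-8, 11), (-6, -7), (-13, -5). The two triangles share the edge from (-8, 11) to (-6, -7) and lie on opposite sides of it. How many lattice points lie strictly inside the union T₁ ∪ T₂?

The union is the simple quadrilateral with vertices (-8, 11), (21, 4), (-6, -7), (-13, -5) in order.
The shoelace formula gives twice the area as |((-8)·4 − 21·11) + (21·(-7) − (-6)·4) + ((-6)·(-5) − (-13)·(-7)) + ((-13)·11 − (-8)·(-5))| = 630, so the area is 315.
Summing gcd(|Δx|,|Δy|) over the edges gives the boundary count: gcd(29,7) + gcd(27,11) + gcd(7,2) + gcd(5,16) = 1+1+1+1 = 4.
By Pick's theorem I = A − B/2 + 1 = 315 − 4/2 + 1 = 314.

314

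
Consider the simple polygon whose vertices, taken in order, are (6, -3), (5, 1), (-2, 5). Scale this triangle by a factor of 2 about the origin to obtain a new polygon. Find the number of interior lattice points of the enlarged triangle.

39

The shoelace formula gives twice the area as |(6·1 − 5·(-3)) + (5·5 − (-2)·1) + ((-2)·(-3) − 6·5)| = 24, so the area is 12.
Along each edge there are gcd(|Δx|,|Δy|)+1 lattice points, so counting each shared vertex once the boundary has gcd(1,4) + gcd(7,4) + gcd(8,8) = 1+1+8 = 10.
Scaling by 2 multiplies the area by 2² = 4 (so the new area is 48) and multiplies the boundary lattice-point count by 2, giving 20.
By Pick's theorem, the interior count of the dilated polygon is 48 − 20/2 + 1 = 39.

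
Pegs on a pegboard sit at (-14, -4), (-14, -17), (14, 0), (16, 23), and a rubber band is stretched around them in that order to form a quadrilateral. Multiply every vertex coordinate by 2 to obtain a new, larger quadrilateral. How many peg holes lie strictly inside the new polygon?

1983

The shoelace formula gives twice the area as |[(-14)·(-17) − (-14)·(-4)] + [(-14)·0 − 14·(-17)] + [14·23 − 16·0] + [16·(-4) − (-14)·23]| = 1000, so the area is 500.
Along each edge there are gcd(|Δx|,|Δy|)+1 lattice points, so counting each shared vertex once the boundary has gcd(0,13) + gcd(28,17) + gcd(2,23) + gcd(30,27) = 13+1+1+3 = 18.
Scaling by 2 multiplies the area by 2² = 4 (so the new area is 2000) and multiplies the boundary lattice-point count by 2, giving 36.
By Pick's theorem, the interior count of the dilated polygon is 2000 − 36/2 + 1 = 1983.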